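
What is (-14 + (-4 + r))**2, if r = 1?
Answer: 289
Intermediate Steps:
(-14 + (-4 + r))**2 = (-14 + (-4 + 1))**2 = (-14 - 3)**2 = (-17)**2 = 289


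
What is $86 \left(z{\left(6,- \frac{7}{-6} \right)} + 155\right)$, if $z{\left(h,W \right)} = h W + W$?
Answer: $\frac{42097}{3} \approx 14032.0$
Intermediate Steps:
$z{\left(h,W \right)} = W + W h$ ($z{\left(h,W \right)} = W h + W = W + W h$)
$86 \left(z{\left(6,- \frac{7}{-6} \right)} + 155\right) = 86 \left(- \frac{7}{-6} \left(1 + 6\right) + 155\right) = 86 \left(\left(-7\right) \left(- \frac{1}{6}\right) 7 + 155\right) = 86 \left(\frac{7}{6} \cdot 7 + 155\right) = 86 \left(\frac{49}{6} + 155\right) = 86 \cdot \frac{979}{6} = \frac{42097}{3}$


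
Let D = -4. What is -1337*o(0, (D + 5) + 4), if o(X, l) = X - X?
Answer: 0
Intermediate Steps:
o(X, l) = 0
-1337*o(0, (D + 5) + 4) = -1337*0 = 0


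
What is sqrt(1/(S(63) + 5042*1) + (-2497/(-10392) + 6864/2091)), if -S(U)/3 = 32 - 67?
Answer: sqrt(1224162344867108274438)/18640436964 ≈ 1.8770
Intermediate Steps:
S(U) = 105 (S(U) = -3*(32 - 67) = -3*(-35) = 105)
sqrt(1/(S(63) + 5042*1) + (-2497/(-10392) + 6864/2091)) = sqrt(1/(105 + 5042*1) + (-2497/(-10392) + 6864/2091)) = sqrt(1/(105 + 5042) + (-2497*(-1/10392) + 6864*(1/2091))) = sqrt(1/5147 + (2497/10392 + 2288/697)) = sqrt(1/5147 + 25517305/7243224) = sqrt(131344812059/37280873928) = sqrt(1224162344867108274438)/18640436964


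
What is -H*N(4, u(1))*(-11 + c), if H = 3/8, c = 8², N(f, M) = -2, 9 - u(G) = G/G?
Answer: 159/4 ≈ 39.750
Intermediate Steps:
u(G) = 8 (u(G) = 9 - G/G = 9 - 1*1 = 9 - 1 = 8)
c = 64
H = 3/8 (H = 3*(⅛) = 3/8 ≈ 0.37500)
-H*N(4, u(1))*(-11 + c) = -(3/8)*(-2)*(-11 + 64) = -(-3)*53/4 = -1*(-159/4) = 159/4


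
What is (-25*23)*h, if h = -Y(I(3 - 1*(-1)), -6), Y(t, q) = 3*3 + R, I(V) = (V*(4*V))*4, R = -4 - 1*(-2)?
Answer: 4025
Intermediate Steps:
R = -2 (R = -4 + 2 = -2)
I(V) = 16*V**2 (I(V) = (4*V**2)*4 = 16*V**2)
Y(t, q) = 7 (Y(t, q) = 3*3 - 2 = 9 - 2 = 7)
h = -7 (h = -1*7 = -7)
(-25*23)*h = -25*23*(-7) = -575*(-7) = 4025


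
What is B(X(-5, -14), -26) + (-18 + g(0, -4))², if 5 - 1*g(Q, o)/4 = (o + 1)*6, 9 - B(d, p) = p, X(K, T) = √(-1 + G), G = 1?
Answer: 5511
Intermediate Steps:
X(K, T) = 0 (X(K, T) = √(-1 + 1) = √0 = 0)
B(d, p) = 9 - p
g(Q, o) = -4 - 24*o (g(Q, o) = 20 - 4*(o + 1)*6 = 20 - 4*(1 + o)*6 = 20 - 4*(6 + 6*o) = 20 + (-24 - 24*o) = -4 - 24*o)
B(X(-5, -14), -26) + (-18 + g(0, -4))² = (9 - 1*(-26)) + (-18 + (-4 - 24*(-4)))² = (9 + 26) + (-18 + (-4 + 96))² = 35 + (-18 + 92)² = 35 + 74² = 35 + 5476 = 5511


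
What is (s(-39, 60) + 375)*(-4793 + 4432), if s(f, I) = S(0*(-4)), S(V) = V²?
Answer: -135375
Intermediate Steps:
s(f, I) = 0 (s(f, I) = (0*(-4))² = 0² = 0)
(s(-39, 60) + 375)*(-4793 + 4432) = (0 + 375)*(-4793 + 4432) = 375*(-361) = -135375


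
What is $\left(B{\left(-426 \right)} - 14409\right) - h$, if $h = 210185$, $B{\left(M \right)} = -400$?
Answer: $-224994$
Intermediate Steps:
$\left(B{\left(-426 \right)} - 14409\right) - h = \left(-400 - 14409\right) - 210185 = -14809 - 210185 = -224994$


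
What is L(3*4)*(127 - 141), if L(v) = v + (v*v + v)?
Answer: -2352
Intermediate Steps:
L(v) = v**2 + 2*v (L(v) = v + (v**2 + v) = v + (v + v**2) = v**2 + 2*v)
L(3*4)*(127 - 141) = ((3*4)*(2 + 3*4))*(127 - 141) = (12*(2 + 12))*(-14) = (12*14)*(-14) = 168*(-14) = -2352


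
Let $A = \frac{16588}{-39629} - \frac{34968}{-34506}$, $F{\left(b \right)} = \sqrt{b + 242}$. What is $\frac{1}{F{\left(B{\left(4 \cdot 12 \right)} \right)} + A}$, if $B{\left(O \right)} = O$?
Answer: $- \frac{15447519894134448}{7522302763223822857} + \frac{51941317588891641 \sqrt{290}}{15044605526447645714} \approx 0.05674$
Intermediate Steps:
$F{\left(b \right)} = \sqrt{242 + b}$
$A = \frac{135560224}{227906379}$ ($A = 16588 \left(- \frac{1}{39629}\right) - - \frac{5828}{5751} = - \frac{16588}{39629} + \frac{5828}{5751} = \frac{135560224}{227906379} \approx 0.59481$)
$\frac{1}{F{\left(B{\left(4 \cdot 12 \right)} \right)} + A} = \frac{1}{\sqrt{242 + 4 \cdot 12} + \frac{135560224}{227906379}} = \frac{1}{\sqrt{242 + 48} + \frac{135560224}{227906379}} = \frac{1}{\sqrt{290} + \frac{135560224}{227906379}} = \frac{1}{\frac{135560224}{227906379} + \sqrt{290}}$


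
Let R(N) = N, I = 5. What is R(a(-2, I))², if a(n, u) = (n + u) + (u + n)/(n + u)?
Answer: 16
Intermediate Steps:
a(n, u) = 1 + n + u (a(n, u) = (n + u) + (n + u)/(n + u) = (n + u) + 1 = 1 + n + u)
R(a(-2, I))² = (1 - 2 + 5)² = 4² = 16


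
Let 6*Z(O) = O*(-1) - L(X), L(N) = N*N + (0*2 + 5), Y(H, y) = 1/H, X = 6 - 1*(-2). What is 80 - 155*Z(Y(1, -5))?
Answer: 5665/3 ≈ 1888.3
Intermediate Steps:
X = 8 (X = 6 + 2 = 8)
L(N) = 5 + N² (L(N) = N² + (0 + 5) = N² + 5 = 5 + N²)
Z(O) = -23/2 - O/6 (Z(O) = (O*(-1) - (5 + 8²))/6 = (-O - (5 + 64))/6 = (-O - 1*69)/6 = (-O - 69)/6 = (-69 - O)/6 = -23/2 - O/6)
80 - 155*Z(Y(1, -5)) = 80 - 155*(-23/2 - ⅙/1) = 80 - 155*(-23/2 - ⅙*1) = 80 - 155*(-23/2 - ⅙) = 80 - 155*(-35/3) = 80 + 5425/3 = 5665/3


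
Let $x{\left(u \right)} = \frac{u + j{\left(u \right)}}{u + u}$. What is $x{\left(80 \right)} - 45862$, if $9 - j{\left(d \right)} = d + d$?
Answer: $- \frac{7337991}{160} \approx -45862.0$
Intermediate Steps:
$j{\left(d \right)} = 9 - 2 d$ ($j{\left(d \right)} = 9 - \left(d + d\right) = 9 - 2 d$)
$x{\left(u \right)} = \frac{9 - u}{2 u}$ ($x{\left(u \right)} = \frac{u - \left(-9 + 2 u\right)}{u + u} = \frac{9 - u}{2 u}$)
$x{\left(80 \right)} - 45862 = \frac{9 - 80}{2 \cdot 80} - 45862 = \frac{1}{2} \cdot \frac{1}{80} \left(9 - 80\right) - 45862 = \frac{1}{2} \cdot \frac{1}{80} \left(-71\right) - 45862 = - \frac{71}{160} - 45862 = - \frac{7337991}{160}$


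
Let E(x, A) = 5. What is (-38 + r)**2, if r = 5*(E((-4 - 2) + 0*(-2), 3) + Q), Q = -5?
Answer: 1444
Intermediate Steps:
r = 0 (r = 5*(5 - 5) = 5*0 = 0)
(-38 + r)**2 = (-38 + 0)**2 = (-38)**2 = 1444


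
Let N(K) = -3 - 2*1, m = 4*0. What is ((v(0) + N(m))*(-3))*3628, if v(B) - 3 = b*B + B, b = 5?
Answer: 21768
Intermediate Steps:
m = 0
v(B) = 3 + 6*B (v(B) = 3 + (5*B + B) = 3 + 6*B)
N(K) = -5 (N(K) = -3 - 2 = -5)
((v(0) + N(m))*(-3))*3628 = (((3 + 6*0) - 5)*(-3))*3628 = (((3 + 0) - 5)*(-3))*3628 = ((3 - 5)*(-3))*3628 = -2*(-3)*3628 = 6*3628 = 21768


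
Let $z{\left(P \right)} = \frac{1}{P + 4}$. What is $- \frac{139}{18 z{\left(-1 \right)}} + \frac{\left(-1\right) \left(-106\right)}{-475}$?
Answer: $- \frac{66661}{2850} \approx -23.39$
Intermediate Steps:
$z{\left(P \right)} = \frac{1}{4 + P}$
$- \frac{139}{18 z{\left(-1 \right)}} + \frac{\left(-1\right) \left(-106\right)}{-475} = - \frac{139}{18 \frac{1}{4 - 1}} + \frac{\left(-1\right) \left(-106\right)}{-475} = - \frac{139}{18 \cdot \frac{1}{3}} + 106 \left(- \frac{1}{475}\right) = - \frac{139}{18 \cdot \frac{1}{3}} - \frac{106}{475} = - \frac{139}{6} - \frac{106}{475} = - \frac{66661}{2850}$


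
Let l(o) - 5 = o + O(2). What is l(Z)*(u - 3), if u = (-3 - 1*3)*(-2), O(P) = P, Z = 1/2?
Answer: 135/2 ≈ 67.500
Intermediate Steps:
Z = 1/2 ≈ 0.50000
u = 12 (u = (-3 - 3)*(-2) = -6*(-2) = 12)
l(o) = 7 + o (l(o) = 5 + (o + 2) = 5 + (2 + o) = 7 + o)
l(Z)*(u - 3) = (7 + 1/2)*(12 - 3) = (15/2)*9 = 135/2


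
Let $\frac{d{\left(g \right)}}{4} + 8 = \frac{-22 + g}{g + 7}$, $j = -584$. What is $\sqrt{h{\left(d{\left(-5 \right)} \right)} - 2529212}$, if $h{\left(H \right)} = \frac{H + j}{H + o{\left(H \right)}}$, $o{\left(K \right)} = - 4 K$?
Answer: $\frac{i \sqrt{42088660107}}{129} \approx 1590.3 i$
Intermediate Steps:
$d{\left(g \right)} = -32 + \frac{4 \left(-22 + g\right)}{7 + g}$ ($d{\left(g \right)} = -32 + 4 \frac{-22 + g}{g + 7} = -32 + 4 \frac{-22 + g}{7 + g} = -32 + \frac{4 \left(-22 + g\right)}{7 + g}$)
$h{\left(H \right)} = - \frac{-584 + H}{3 H}$ ($h{\left(H \right)} = \frac{H - 584}{H - 4 H} = \frac{-584 + H}{\left(-3\right) H} = \left(-584 + H\right) \left(- \frac{1}{3 H}\right) = - \frac{-584 + H}{3 H}$)
$\sqrt{h{\left(d{\left(-5 \right)} \right)} - 2529212} = \sqrt{\frac{584 - \frac{4 \left(-78 - -35\right)}{7 - 5}}{3 \frac{4 \left(-78 - -35\right)}{7 - 5}} - 2529212} = \sqrt{\frac{584 - \frac{4 \left(-78 + 35\right)}{2}}{3 \frac{4 \left(-78 + 35\right)}{2}} - 2529212} = \sqrt{\frac{584 - 4 \cdot \frac{1}{2} \left(-43\right)}{3 \cdot 4 \cdot \frac{1}{2} \left(-43\right)} - 2529212} = \sqrt{\frac{584 - -86}{3 \left(-86\right)} - 2529212} = \sqrt{\frac{1}{3} \left(- \frac{1}{86}\right) \left(584 + 86\right) - 2529212} = \sqrt{\frac{1}{3} \left(- \frac{1}{86}\right) 670 - 2529212} = \sqrt{- \frac{335}{129} - 2529212} = \sqrt{- \frac{326268683}{129}} = \frac{i \sqrt{42088660107}}{129}$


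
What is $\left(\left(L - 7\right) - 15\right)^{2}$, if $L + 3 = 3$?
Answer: $484$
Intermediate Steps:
$L = 0$ ($L = -3 + 3 = 0$)
$\left(\left(L - 7\right) - 15\right)^{2} = \left(\left(0 - 7\right) - 15\right)^{2} = \left(-7 - 15\right)^{2} = \left(-22\right)^{2} = 484$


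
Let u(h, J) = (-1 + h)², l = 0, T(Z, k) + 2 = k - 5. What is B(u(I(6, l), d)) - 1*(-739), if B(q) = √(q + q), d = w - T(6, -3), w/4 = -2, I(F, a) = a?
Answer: 739 + √2 ≈ 740.41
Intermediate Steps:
T(Z, k) = -7 + k (T(Z, k) = -2 + (k - 5) = -2 + (-5 + k) = -7 + k)
w = -8 (w = 4*(-2) = -8)
d = 2 (d = -8 - (-7 - 3) = -8 - 1*(-10) = -8 + 10 = 2)
B(q) = √2*√q (B(q) = √(2*q) = √2*√q)
B(u(I(6, l), d)) - 1*(-739) = √2*√((-1 + 0)²) - 1*(-739) = √2*√((-1)²) + 739 = √2*√1 + 739 = √2*1 + 739 = √2 + 739 = 739 + √2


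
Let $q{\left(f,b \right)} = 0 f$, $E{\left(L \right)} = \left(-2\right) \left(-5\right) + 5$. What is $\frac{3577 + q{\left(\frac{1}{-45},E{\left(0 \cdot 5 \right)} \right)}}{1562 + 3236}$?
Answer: $\frac{3577}{4798} \approx 0.74552$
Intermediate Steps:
$E{\left(L \right)} = 15$ ($E{\left(L \right)} = 10 + 5 = 15$)
$q{\left(f,b \right)} = 0$
$\frac{3577 + q{\left(\frac{1}{-45},E{\left(0 \cdot 5 \right)} \right)}}{1562 + 3236} = \frac{3577 + 0}{1562 + 3236} = \frac{3577}{4798}$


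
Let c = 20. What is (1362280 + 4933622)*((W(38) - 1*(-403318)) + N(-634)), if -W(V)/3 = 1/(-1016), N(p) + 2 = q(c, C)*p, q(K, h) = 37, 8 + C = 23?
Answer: 1214906770337181/508 ≈ 2.3916e+12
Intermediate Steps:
C = 15 (C = -8 + 23 = 15)
N(p) = -2 + 37*p
W(V) = 3/1016 (W(V) = -3/(-1016) = -3*(-1/1016) = 3/1016)
(1362280 + 4933622)*((W(38) - 1*(-403318)) + N(-634)) = (1362280 + 4933622)*((3/1016 - 1*(-403318)) + (-2 + 37*(-634))) = 6295902*((3/1016 + 403318) + (-2 - 23458)) = 6295902*(409771091/1016 - 23460) = 6295902*(385935731/1016) = 1214906770337181/508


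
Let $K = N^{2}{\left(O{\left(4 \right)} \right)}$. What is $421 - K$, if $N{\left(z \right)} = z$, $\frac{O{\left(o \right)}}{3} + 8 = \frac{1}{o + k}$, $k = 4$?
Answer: $- \frac{8777}{64} \approx -137.14$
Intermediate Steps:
$O{\left(o \right)} = -24 + \frac{3}{4 + o}$ ($O{\left(o \right)} = -24 + \frac{3}{o + 4} = -24 + \frac{3}{4 + o}$)
$K = \frac{35721}{64}$ ($K = \left(\frac{3 \left(-31 - 32\right)}{4 + 4}\right)^{2} = \left(\frac{3 \left(-31 - 32\right)}{8}\right)^{2} = \left(3 \cdot \frac{1}{8} \left(-63\right)\right)^{2} = \left(- \frac{189}{8}\right)^{2} = \frac{35721}{64} \approx 558.14$)
$421 - K = 421 - \frac{35721}{64} = - \frac{8777}{64}$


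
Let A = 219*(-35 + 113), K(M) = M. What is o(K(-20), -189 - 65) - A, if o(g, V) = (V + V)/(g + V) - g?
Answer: -2337240/137 ≈ -17060.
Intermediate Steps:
A = 17082 (A = 219*78 = 17082)
o(g, V) = -g + 2*V/(V + g) (o(g, V) = (2*V)/(V + g) - g = 2*V/(V + g) - g = -g + 2*V/(V + g))
o(K(-20), -189 - 65) - A = (-1*(-20)² + 2*(-189 - 65) - 1*(-189 - 65)*(-20))/((-189 - 65) - 20) - 1*17082 = (-1*400 + 2*(-254) - 1*(-254)*(-20))/(-254 - 20) - 17082 = (-400 - 508 - 5080)/(-274) - 17082 = -1/274*(-5988) - 17082 = 2994/137 - 17082 = -2337240/137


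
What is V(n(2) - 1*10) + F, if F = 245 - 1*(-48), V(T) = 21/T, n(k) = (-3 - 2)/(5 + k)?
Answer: 7276/25 ≈ 291.04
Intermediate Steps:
n(k) = -5/(5 + k)
F = 293 (F = 245 + 48 = 293)
V(n(2) - 1*10) + F = 21/(-5/(5 + 2) - 1*10) + 293 = 21/(-5/7 - 10) + 293 = 21/(-75/7) + 293 = 21*(-7/75) + 293 = -49/25 + 293 = 7276/25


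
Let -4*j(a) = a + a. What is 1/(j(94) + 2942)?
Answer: 1/2895 ≈ 0.00034542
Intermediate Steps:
j(a) = -a/2 (j(a) = -(a + a)/4 = -a/2)
1/(j(94) + 2942) = 1/(-1/2*94 + 2942) = 1/(-47 + 2942) = 1/2895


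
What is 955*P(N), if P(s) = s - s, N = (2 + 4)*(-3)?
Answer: 0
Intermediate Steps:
N = -18 (N = 6*(-3) = -18)
P(s) = 0
955*P(N) = 955*0 = 0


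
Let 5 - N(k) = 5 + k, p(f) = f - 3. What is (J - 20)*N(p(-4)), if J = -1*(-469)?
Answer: 3143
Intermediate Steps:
p(f) = -3 + f
J = 469
N(k) = -k (N(k) = 5 - (5 + k) = 5 + (-5 - k) = -k)
(J - 20)*N(p(-4)) = (469 - 20)*(-(-3 - 4)) = 449*(-1*(-7)) = 449*7 = 3143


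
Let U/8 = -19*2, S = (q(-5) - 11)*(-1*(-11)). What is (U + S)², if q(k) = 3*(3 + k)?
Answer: 241081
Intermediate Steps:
q(k) = 9 + 3*k
S = -187 (S = ((9 + 3*(-5)) - 11)*(-1*(-11)) = ((9 - 15) - 11)*11 = (-6 - 11)*11 = -17*11 = -187)
U = -304 (U = 8*(-19*2) = 8*(-38) = -304)
(U + S)² = (-304 - 187)² = (-491)² = 241081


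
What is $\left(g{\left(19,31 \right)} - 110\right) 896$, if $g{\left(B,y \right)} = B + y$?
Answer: $-53760$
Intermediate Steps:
$\left(g{\left(19,31 \right)} - 110\right) 896 = \left(\left(19 + 31\right) - 110\right) 896 = \left(50 - 110\right) 896 = \left(-60\right) 896 = -53760$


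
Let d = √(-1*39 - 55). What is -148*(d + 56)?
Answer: -8288 - 148*I*√94 ≈ -8288.0 - 1434.9*I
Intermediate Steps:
d = I*√94 (d = √(-39 - 55) = √(-94) = I*√94 ≈ 9.6954*I)
-148*(d + 56) = -148*(I*√94 + 56) = -148*(56 + I*√94) = -8288 - 148*I*√94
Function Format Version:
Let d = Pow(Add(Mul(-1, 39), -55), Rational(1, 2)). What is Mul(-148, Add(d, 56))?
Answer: Add(-8288, Mul(-148, I, Pow(94, Rational(1, 2)))) ≈ Add(-8288.0, Mul(-1434.9, I))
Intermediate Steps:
d = Mul(I, Pow(94, Rational(1, 2))) (d = Pow(Add(-39, -55), Rational(1, 2)) = Pow(-94, Rational(1, 2)) = Mul(I, Pow(94, Rational(1, 2))) ≈ Mul(9.6954, I))
Mul(-148, Add(d, 56)) = Mul(-148, Add(Mul(I, Pow(94, Rational(1, 2))), 56)) = Mul(-148, Add(56, Mul(I, Pow(94, Rational(1, 2))))) = Add(-8288, Mul(-148, I, Pow(94, Rational(1, 2))))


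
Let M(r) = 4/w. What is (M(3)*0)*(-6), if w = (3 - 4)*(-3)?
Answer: 0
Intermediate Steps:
w = 3 (w = -1*(-3) = 3)
M(r) = 4/3
(M(3)*0)*(-6) = ((4/3)*0)*(-6) = 0*(-6) = 0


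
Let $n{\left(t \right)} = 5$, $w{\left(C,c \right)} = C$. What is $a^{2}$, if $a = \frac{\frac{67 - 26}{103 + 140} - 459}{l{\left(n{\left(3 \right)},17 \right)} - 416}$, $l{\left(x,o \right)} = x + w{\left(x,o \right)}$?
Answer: $\frac{63425296}{49660209} \approx 1.2772$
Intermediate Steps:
$l{\left(x,o \right)} = 2 x$ ($l{\left(x,o \right)} = x + x = 2 x$)
$a = \frac{7964}{7047}$ ($a = \frac{\frac{67 - 26}{103 + 140} - 459}{2 \cdot 5 - 416} = \frac{\frac{41}{243} - 459}{10 - 416} = \frac{41 \cdot \frac{1}{243} - 459}{-406} = \left(\frac{41}{243} - 459\right) \left(- \frac{1}{406}\right) = \left(- \frac{111496}{243}\right) \left(- \frac{1}{406}\right) = \frac{7964}{7047} \approx 1.1301$)
$a^{2} = \left(\frac{7964}{7047}\right)^{2} = \frac{63425296}{49660209}$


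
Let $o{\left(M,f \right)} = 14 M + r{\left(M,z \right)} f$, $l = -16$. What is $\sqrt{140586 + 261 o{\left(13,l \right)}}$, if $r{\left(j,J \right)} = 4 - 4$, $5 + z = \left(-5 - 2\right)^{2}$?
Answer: $2 \sqrt{47022} \approx 433.69$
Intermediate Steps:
$z = 44$ ($z = -5 + \left(-5 - 2\right)^{2} = -5 + \left(-7\right)^{2} = -5 + 49 = 44$)
$r{\left(j,J \right)} = 0$
$o{\left(M,f \right)} = 14 M$ ($o{\left(M,f \right)} = 14 M + 0 f = 14 M + 0 = 14 M$)
$\sqrt{140586 + 261 o{\left(13,l \right)}} = \sqrt{140586 + 261 \cdot 14 \cdot 13} = \sqrt{140586 + 261 \cdot 182} = \sqrt{140586 + 47502} = \sqrt{188088} = 2 \sqrt{47022}$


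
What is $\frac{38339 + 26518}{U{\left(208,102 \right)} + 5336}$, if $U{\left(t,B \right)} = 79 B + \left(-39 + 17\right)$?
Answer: $\frac{64857}{13372} \approx 4.8502$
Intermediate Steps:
$U{\left(t,B \right)} = -22 + 79 B$ ($U{\left(t,B \right)} = 79 B - 22 = -22 + 79 B$)
$\frac{38339 + 26518}{U{\left(208,102 \right)} + 5336} = \frac{38339 + 26518}{\left(-22 + 79 \cdot 102\right) + 5336} = \frac{64857}{\left(-22 + 8058\right) + 5336} = \frac{64857}{8036 + 5336} = \frac{64857}{13372}$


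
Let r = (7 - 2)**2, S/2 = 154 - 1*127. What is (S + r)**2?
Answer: 6241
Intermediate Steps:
S = 54 (S = 2*(154 - 1*127) = 2*(154 - 127) = 2*27 = 54)
r = 25 (r = 5**2 = 25)
(S + r)**2 = (54 + 25)**2 = 79**2 = 6241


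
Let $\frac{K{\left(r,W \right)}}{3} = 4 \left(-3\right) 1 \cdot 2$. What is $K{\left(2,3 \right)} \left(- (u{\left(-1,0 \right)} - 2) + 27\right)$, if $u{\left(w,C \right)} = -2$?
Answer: $-2232$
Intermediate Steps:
$K{\left(r,W \right)} = -72$ ($K{\left(r,W \right)} = 3 \cdot 4 \left(-3\right) 1 \cdot 2 = 3 \left(-12\right) 1 \cdot 2 = 3 \left(\left(-12\right) 2\right) = 3 \left(-24\right) = -72$)
$K{\left(2,3 \right)} \left(- (u{\left(-1,0 \right)} - 2) + 27\right) = - 72 \left(- (-2 - 2) + 27\right) = - 72 \left(\left(-1\right) \left(-4\right) + 27\right) = - 72 \left(4 + 27\right) = \left(-72\right) 31 = -2232$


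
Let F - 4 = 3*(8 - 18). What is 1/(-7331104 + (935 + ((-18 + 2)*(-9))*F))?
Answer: -1/7333913 ≈ -1.3635e-7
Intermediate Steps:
F = -26 (F = 4 + 3*(8 - 18) = 4 + 3*(-10) = 4 - 30 = -26)
1/(-7331104 + (935 + ((-18 + 2)*(-9))*F)) = 1/(-7331104 + (935 + ((-18 + 2)*(-9))*(-26))) = 1/(-7331104 + (935 - 16*(-9)*(-26))) = 1/(-7331104 + (935 + 144*(-26))) = 1/(-7331104 + (935 - 3744)) = 1/(-7331104 - 2809) = 1/(-7333913) = -1/7333913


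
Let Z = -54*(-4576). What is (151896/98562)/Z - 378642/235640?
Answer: -48030283958053/29890767638160 ≈ -1.6069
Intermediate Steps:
Z = 247104
(151896/98562)/Z - 378642/235640 = (151896/98562)/247104 - 378642/235640 = (151896*(1/98562))*(1/247104) - 378642*1/235640 = (25316/16427)*(1/247104) - 189321/117820 = 6329/1014794352 - 189321/117820 = -48030283958053/29890767638160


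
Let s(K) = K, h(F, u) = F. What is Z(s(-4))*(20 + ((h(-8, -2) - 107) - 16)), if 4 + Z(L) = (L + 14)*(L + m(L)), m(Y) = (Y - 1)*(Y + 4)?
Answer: 4884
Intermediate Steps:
m(Y) = (-1 + Y)*(4 + Y)
Z(L) = -4 + (14 + L)*(-4 + L² + 4*L) (Z(L) = -4 + (L + 14)*(L + (-4 + L² + 3*L)) = -4 + (14 + L)*(-4 + L² + 4*L))
Z(s(-4))*(20 + ((h(-8, -2) - 107) - 16)) = (-60 + (-4)³ + 18*(-4)² + 52*(-4))*(20 + ((-8 - 107) - 16)) = (-60 - 64 + 18*16 - 208)*(20 + (-115 - 16)) = (-60 - 64 + 288 - 208)*(20 - 131) = -44*(-111) = 4884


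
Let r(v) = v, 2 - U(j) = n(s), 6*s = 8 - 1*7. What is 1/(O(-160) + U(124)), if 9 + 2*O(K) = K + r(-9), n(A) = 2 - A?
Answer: -6/533 ≈ -0.011257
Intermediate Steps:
s = ⅙ (s = (8 - 1*7)/6 = (8 - 7)/6 = (⅙)*1 = ⅙ ≈ 0.16667)
U(j) = ⅙ (U(j) = 2 - (2 - 1*⅙) = 2 - (2 - ⅙) = 2 - 1*11/6 = 2 - 11/6 = ⅙)
O(K) = -9 + K/2 (O(K) = -9/2 + (K - 9)/2 = -9/2 + (-9 + K)/2 = -9/2 + (-9/2 + K/2) = -9 + K/2)
1/(O(-160) + U(124)) = 1/((-9 + (½)*(-160)) + ⅙) = 1/((-9 - 80) + ⅙) = 1/(-89 + ⅙) = 1/(-533/6) = -6/533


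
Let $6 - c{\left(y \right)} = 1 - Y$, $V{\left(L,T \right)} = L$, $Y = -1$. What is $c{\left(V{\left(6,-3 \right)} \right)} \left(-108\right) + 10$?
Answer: $-422$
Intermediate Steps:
$c{\left(y \right)} = 4$ ($c{\left(y \right)} = 6 - \left(1 - -1\right) = 6 - \left(1 + 1\right) = 6 - 2 = 4$)
$c{\left(V{\left(6,-3 \right)} \right)} \left(-108\right) + 10 = 4 \left(-108\right) + 10 = -432 + 10 = -422$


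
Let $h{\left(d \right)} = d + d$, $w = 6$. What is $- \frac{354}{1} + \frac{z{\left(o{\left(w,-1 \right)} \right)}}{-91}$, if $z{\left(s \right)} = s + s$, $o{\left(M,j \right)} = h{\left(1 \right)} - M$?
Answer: $- \frac{32206}{91} \approx -353.91$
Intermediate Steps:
$h{\left(d \right)} = 2 d$
$o{\left(M,j \right)} = 2 - M$ ($o{\left(M,j \right)} = 2 \cdot 1 - M = 2 - M$)
$z{\left(s \right)} = 2 s$
$- \frac{354}{1} + \frac{z{\left(o{\left(w,-1 \right)} \right)}}{-91} = - \frac{354}{1} + \frac{2 \left(2 - 6\right)}{-91} = \left(-354\right) 1 + 2 \left(2 - 6\right) \left(- \frac{1}{91}\right) = -354 + 2 \left(-4\right) \left(- \frac{1}{91}\right) = -354 - - \frac{8}{91} = -354 + \frac{8}{91} = - \frac{32206}{91}$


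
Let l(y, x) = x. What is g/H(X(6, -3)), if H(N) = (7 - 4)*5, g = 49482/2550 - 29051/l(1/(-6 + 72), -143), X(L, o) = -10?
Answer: 1229636/82875 ≈ 14.837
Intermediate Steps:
g = 1229636/5525 (g = 49482/2550 - 29051/(-143) = 49482*(1/2550) - 29051*(-1/143) = 8247/425 + 2641/13 = 1229636/5525 ≈ 222.56)
H(N) = 15 (H(N) = 3*5 = 15)
g/H(X(6, -3)) = (1229636/5525)/15 = (1229636/5525)*(1/15) = 1229636/82875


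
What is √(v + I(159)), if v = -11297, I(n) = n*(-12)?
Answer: I*√13205 ≈ 114.91*I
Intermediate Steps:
I(n) = -12*n
√(v + I(159)) = √(-11297 - 12*159) = √(-11297 - 1908) = √(-13205) = I*√13205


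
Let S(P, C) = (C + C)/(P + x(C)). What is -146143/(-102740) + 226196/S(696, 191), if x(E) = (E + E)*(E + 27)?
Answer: 975728512314753/19623340 ≈ 4.9723e+7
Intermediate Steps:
x(E) = 2*E*(27 + E) (x(E) = (2*E)*(27 + E) = 2*E*(27 + E))
S(P, C) = 2*C/(P + 2*C*(27 + C)) (S(P, C) = (C + C)/(P + 2*C*(27 + C)) = (2*C)/(P + 2*C*(27 + C)) = 2*C/(P + 2*C*(27 + C)))
-146143/(-102740) + 226196/S(696, 191) = -146143/(-102740) + 226196/((2*191/(696 + 2*191*(27 + 191)))) = -146143*(-1/102740) + 226196/((2*191/(696 + 2*191*218))) = 146143/102740 + 226196/((2*191/(696 + 83276))) = 146143/102740 + 226196/((2*191/83972)) = 146143/102740 + 226196/((2*191*(1/83972))) = 146143/102740 + 226196/(191/41986) = 146143/102740 + 226196*(41986/191) = 146143/102740 + 9497065256/191 = 975728512314753/19623340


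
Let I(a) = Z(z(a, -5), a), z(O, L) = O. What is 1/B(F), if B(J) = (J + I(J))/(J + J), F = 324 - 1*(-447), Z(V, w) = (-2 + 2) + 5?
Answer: 771/388 ≈ 1.9871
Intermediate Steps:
Z(V, w) = 5 (Z(V, w) = 0 + 5 = 5)
I(a) = 5
F = 771 (F = 324 + 447 = 771)
B(J) = (5 + J)/(2*J) (B(J) = (J + 5)/(J + J) = (5 + J)/((2*J)) = (5 + J)*(1/(2*J)) = (5 + J)/(2*J))
1/B(F) = 1/((1/2)*(5 + 771)/771) = 1/((1/2)*(1/771)*776) = 1/(388/771) = 771/388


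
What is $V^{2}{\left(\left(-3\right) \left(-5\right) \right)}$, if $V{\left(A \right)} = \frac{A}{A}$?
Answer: $1$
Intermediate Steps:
$V{\left(A \right)} = 1$
$V^{2}{\left(\left(-3\right) \left(-5\right) \right)} = 1^{2} = 1$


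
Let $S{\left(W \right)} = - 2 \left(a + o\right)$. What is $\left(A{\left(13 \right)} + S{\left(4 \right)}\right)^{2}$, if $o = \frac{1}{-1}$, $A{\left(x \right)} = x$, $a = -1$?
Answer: $289$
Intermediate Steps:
$o = -1$
$S{\left(W \right)} = 4$ ($S{\left(W \right)} = - 2 \left(-1 - 1\right) = \left(-2\right) \left(-2\right) = 4$)
$\left(A{\left(13 \right)} + S{\left(4 \right)}\right)^{2} = \left(13 + 4\right)^{2} = 17^{2} = 289$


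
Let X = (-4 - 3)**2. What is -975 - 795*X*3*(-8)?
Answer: 933945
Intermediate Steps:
X = 49 (X = (-7)**2 = 49)
-975 - 795*X*3*(-8) = -975 - 795*49*3*(-8) = -975 - 116865*(-8) = -975 - 795*(-1176) = -975 + 934920 = 933945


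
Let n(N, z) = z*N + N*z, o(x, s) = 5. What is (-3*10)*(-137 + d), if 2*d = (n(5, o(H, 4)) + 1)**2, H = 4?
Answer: -34905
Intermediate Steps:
n(N, z) = 2*N*z (n(N, z) = N*z + N*z = 2*N*z)
d = 2601/2 (d = (2*5*5 + 1)**2/2 = (50 + 1)**2/2 = (1/2)*51**2 = (1/2)*2601 = 2601/2 ≈ 1300.5)
(-3*10)*(-137 + d) = (-3*10)*(-137 + 2601/2) = -30*2327/2 = -34905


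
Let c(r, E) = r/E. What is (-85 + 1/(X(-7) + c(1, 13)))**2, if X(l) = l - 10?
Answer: 350176369/48400 ≈ 7235.0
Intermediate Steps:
X(l) = -10 + l
(-85 + 1/(X(-7) + c(1, 13)))**2 = (-85 + 1/((-10 - 7) + 1/13))**2 = (-85 + 1/(-17 + 1*(1/13)))**2 = (-85 + 1/(-17 + 1/13))**2 = (-85 + 1/(-220/13))**2 = (-85 - 13/220)**2 = (-18713/220)**2 = 350176369/48400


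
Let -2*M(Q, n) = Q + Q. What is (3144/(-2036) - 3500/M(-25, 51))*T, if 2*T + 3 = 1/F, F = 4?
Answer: 396253/2036 ≈ 194.62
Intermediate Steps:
M(Q, n) = -Q (M(Q, n) = -(Q + Q)/2 = -Q)
T = -11/8 (T = -3/2 + (½)/4 = -3/2 + (½)*(¼) = -3/2 + ⅛ = -11/8 ≈ -1.3750)
(3144/(-2036) - 3500/M(-25, 51))*T = (3144/(-2036) - 3500/((-1*(-25))))*(-11/8) = (3144*(-1/2036) - 3500/25)*(-11/8) = (-786/509 - 3500*1/25)*(-11/8) = (-786/509 - 140)*(-11/8) = -72046/509*(-11/8) = 396253/2036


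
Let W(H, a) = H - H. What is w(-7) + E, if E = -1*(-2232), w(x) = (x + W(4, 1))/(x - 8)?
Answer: 33487/15 ≈ 2232.5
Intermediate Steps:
W(H, a) = 0
w(x) = x/(-8 + x) (w(x) = (x + 0)/(x - 8) = x/(-8 + x))
E = 2232
w(-7) + E = -7/(-8 - 7) + 2232 = -7/(-15) + 2232 = -7*(-1/15) + 2232 = 7/15 + 2232 = 33487/15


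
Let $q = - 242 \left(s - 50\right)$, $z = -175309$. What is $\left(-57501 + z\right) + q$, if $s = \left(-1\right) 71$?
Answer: $-203528$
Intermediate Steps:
$s = -71$
$q = 29282$ ($q = - 242 \left(-71 - 50\right) = \left(-242\right) \left(-121\right) = 29282$)
$\left(-57501 + z\right) + q = \left(-57501 - 175309\right) + 29282 = -232810 + 29282 = -203528$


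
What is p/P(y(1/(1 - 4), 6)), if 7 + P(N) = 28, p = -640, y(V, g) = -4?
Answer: -640/21 ≈ -30.476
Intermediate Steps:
P(N) = 21 (P(N) = -7 + 28 = 21)
p/P(y(1/(1 - 4), 6)) = -640/21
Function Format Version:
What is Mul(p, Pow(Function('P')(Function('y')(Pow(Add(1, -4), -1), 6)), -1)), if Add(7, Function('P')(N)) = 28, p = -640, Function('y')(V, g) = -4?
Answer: Rational(-640, 21) ≈ -30.476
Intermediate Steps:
Function('P')(N) = 21 (Function('P')(N) = Add(-7, 28) = 21)
Mul(p, Pow(Function('P')(Function('y')(Pow(Add(1, -4), -1), 6)), -1)) = Mul(-640, Pow(21, -1)) = Mul(-640, Rational(1, 21)) = Rational(-640, 21)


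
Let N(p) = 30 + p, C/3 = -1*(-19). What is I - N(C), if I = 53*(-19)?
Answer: -1094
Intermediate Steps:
I = -1007
C = 57 (C = 3*(-1*(-19)) = 3*19 = 57)
I - N(C) = -1007 - (30 + 57) = -1007 - 1*87 = -1007 - 87 = -1094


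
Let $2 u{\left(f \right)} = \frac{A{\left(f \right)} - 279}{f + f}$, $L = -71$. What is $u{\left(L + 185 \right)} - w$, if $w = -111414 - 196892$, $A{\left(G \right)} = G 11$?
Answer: $\frac{46862837}{152} \approx 3.0831 \cdot 10^{5}$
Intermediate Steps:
$A{\left(G \right)} = 11 G$
$w = -308306$ ($w = -111414 - 196892 = -308306$)
$u{\left(f \right)} = \frac{-279 + 11 f}{4 f}$ ($u{\left(f \right)} = \frac{\left(11 f - 279\right) \frac{1}{f + f}}{2} = \frac{\left(-279 + 11 f\right) \frac{1}{2 f}}{2} = \frac{\frac{1}{2} \frac{1}{f} \left(-279 + 11 f\right)}{2} = \frac{-279 + 11 f}{4 f}$)
$u{\left(L + 185 \right)} - w = \frac{-279 + 11 \left(-71 + 185\right)}{4 \left(-71 + 185\right)} - -308306 = \frac{-279 + 11 \cdot 114}{4 \cdot 114} + 308306 = \frac{1}{4} \cdot \frac{1}{114} \left(-279 + 1254\right) + 308306 = \frac{1}{4} \cdot \frac{1}{114} \cdot 975 + 308306 = \frac{325}{152} + 308306 = \frac{46862837}{152}$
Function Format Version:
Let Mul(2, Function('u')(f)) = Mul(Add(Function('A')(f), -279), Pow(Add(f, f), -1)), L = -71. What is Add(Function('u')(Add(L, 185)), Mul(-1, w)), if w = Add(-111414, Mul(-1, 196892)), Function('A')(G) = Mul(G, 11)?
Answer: Rational(46862837, 152) ≈ 3.0831e+5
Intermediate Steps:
Function('A')(G) = Mul(11, G)
w = -308306 (w = Add(-111414, -196892) = -308306)
Function('u')(f) = Mul(Rational(1, 4), Pow(f, -1), Add(-279, Mul(11, f))) (Function('u')(f) = Mul(Rational(1, 2), Mul(Add(Mul(11, f), -279), Pow(Add(f, f), -1))) = Mul(Rational(1, 2), Mul(Add(-279, Mul(11, f)), Pow(Mul(2, f), -1))) = Mul(Rational(1, 2), Mul(Add(-279, Mul(11, f)), Mul(Rational(1, 2), Pow(f, -1)))) = Mul(Rational(1, 2), Mul(Rational(1, 2), Pow(f, -1), Add(-279, Mul(11, f)))) = Mul(Rational(1, 4), Pow(f, -1), Add(-279, Mul(11, f))))
Add(Function('u')(Add(L, 185)), Mul(-1, w)) = Add(Mul(Rational(1, 4), Pow(Add(-71, 185), -1), Add(-279, Mul(11, Add(-71, 185)))), Mul(-1, -308306)) = Add(Mul(Rational(1, 4), Pow(114, -1), Add(-279, Mul(11, 114))), 308306) = Add(Mul(Rational(1, 4), Rational(1, 114), Add(-279, 1254)), 308306) = Add(Mul(Rational(1, 4), Rational(1, 114), 975), 308306) = Add(Rational(325, 152), 308306) = Rational(46862837, 152)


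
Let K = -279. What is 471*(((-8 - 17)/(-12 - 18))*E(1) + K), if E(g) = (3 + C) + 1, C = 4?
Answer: -128269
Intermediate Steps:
E(g) = 8 (E(g) = (3 + 4) + 1 = 7 + 1 = 8)
471*(((-8 - 17)/(-12 - 18))*E(1) + K) = 471*(((-8 - 17)/(-12 - 18))*8 - 279) = 471*(-25/(-30)*8 - 279) = 471*(-25*(-1/30)*8 - 279) = 471*((⅚)*8 - 279) = 471*(20/3 - 279) = 471*(-817/3) = -128269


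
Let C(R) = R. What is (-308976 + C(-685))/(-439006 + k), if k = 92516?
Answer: 309661/346490 ≈ 0.89371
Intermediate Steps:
(-308976 + C(-685))/(-439006 + k) = (-308976 - 685)/(-439006 + 92516) = -309661/(-346490) = -309661*(-1/346490) = 309661/346490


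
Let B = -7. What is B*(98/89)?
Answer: -686/89 ≈ -7.7079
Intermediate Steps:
B*(98/89) = -686/89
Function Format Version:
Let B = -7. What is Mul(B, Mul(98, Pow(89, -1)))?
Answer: Rational(-686, 89) ≈ -7.7079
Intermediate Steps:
Mul(B, Mul(98, Pow(89, -1))) = Mul(-7, Mul(98, Pow(89, -1))) = Mul(-7, Mul(98, Rational(1, 89))) = Mul(-7, Rational(98, 89)) = Rational(-686, 89)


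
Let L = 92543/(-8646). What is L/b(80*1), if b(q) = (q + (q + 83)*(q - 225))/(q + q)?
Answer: 134608/1851423 ≈ 0.072705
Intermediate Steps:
L = -8413/786 (L = 92543*(-1/8646) = -8413/786 ≈ -10.704)
b(q) = (q + (-225 + q)*(83 + q))/(2*q) (b(q) = (q + (83 + q)*(-225 + q))/((2*q)) = (q + (-225 + q)*(83 + q))*(1/(2*q)) = (q + (-225 + q)*(83 + q))/(2*q))
L/b(80*1) = -8413*160/(-18675 + (80*1)*(-141 + 80*1))/786 = -8413*160/(-18675 + 80*(-141 + 80))/786 = -8413*160/(-18675 + 80*(-61))/786 = -8413*160/(-18675 - 4880)/786 = -8413/(786*((1/2)*(1/80)*(-23555))) = -8413/(786*(-4711/32)) = -8413/786*(-32/4711) = 134608/1851423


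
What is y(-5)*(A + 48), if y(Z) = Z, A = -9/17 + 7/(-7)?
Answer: -3950/17 ≈ -232.35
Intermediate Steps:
A = -26/17 (A = -9*1/17 + 7*(-⅐) = -9/17 - 1 = -26/17 ≈ -1.5294)
y(-5)*(A + 48) = -5*(-26/17 + 48) = -5*790/17 = -3950/17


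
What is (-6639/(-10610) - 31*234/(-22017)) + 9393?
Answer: 731477137071/77866790 ≈ 9394.0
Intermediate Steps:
(-6639/(-10610) - 31*234/(-22017)) + 9393 = (-6639*(-1/10610) - 7254*(-1/22017)) + 9393 = (6639/10610 + 2418/7339) + 9393 = 74378601/77866790 + 9393 = 731477137071/77866790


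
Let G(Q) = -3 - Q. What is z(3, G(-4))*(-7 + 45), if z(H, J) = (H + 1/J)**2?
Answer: 608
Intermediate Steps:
z(3, G(-4))*(-7 + 45) = ((1 + 3*(-3 - 1*(-4)))**2/(-3 - 1*(-4))**2)*(-7 + 45) = ((1 + 3*(-3 + 4))**2/(-3 + 4)**2)*38 = ((1 + 3*1)**2/1**2)*38 = (1*(1 + 3)**2)*38 = (1*4**2)*38 = (1*16)*38 = 16*38 = 608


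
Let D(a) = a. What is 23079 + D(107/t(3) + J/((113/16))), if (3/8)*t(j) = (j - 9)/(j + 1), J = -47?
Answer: 10416609/452 ≈ 23046.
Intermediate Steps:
t(j) = 8*(-9 + j)/(3*(1 + j)) (t(j) = 8*((j - 9)/(j + 1))/3 = 8*((-9 + j)/(1 + j))/3 = 8*(-9 + j)/(3*(1 + j)))
23079 + D(107/t(3) + J/((113/16))) = 23079 + (107/((8*(-9 + 3)/(3*(1 + 3)))) - 47/(113/16)) = 23079 + (107/(((8/3)*(-6)/4)) - 47/(113*(1/16))) = 23079 + (107/(((8/3)*(¼)*(-6))) - 47/113/16) = 23079 + (107/(-4) - 47*16/113) = 23079 + (107*(-¼) - 752/113) = 23079 + (-107/4 - 752/113) = 23079 - 15099/452 = 10416609/452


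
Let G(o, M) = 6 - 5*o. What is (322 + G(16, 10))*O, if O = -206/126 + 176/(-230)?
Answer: -4312472/7245 ≈ -595.23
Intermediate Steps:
O = -17389/7245 (O = -206*1/126 + 176*(-1/230) = -103/63 - 88/115 = -17389/7245 ≈ -2.4001)
(322 + G(16, 10))*O = (322 + (6 - 5*16))*(-17389/7245) = (322 + (6 - 80))*(-17389/7245) = (322 - 74)*(-17389/7245) = 248*(-17389/7245) = -4312472/7245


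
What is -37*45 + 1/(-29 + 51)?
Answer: -36629/22 ≈ -1665.0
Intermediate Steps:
-37*45 + 1/(-29 + 51) = -1665 + 1/22 = -36629/22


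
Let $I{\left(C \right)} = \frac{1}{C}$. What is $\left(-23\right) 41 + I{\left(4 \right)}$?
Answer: $- \frac{3771}{4} \approx -942.75$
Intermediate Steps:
$\left(-23\right) 41 + I{\left(4 \right)} = \left(-23\right) 41 + \frac{1}{4} = -943 + \frac{1}{4} = - \frac{3771}{4}$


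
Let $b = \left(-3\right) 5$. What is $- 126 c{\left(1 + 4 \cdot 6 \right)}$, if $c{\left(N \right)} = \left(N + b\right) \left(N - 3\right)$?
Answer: $-27720$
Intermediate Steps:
$b = -15$
$c{\left(N \right)} = \left(-15 + N\right) \left(-3 + N\right)$ ($c{\left(N \right)} = \left(N - 15\right) \left(N - 3\right) = \left(-15 + N\right) \left(-3 + N\right)$)
$- 126 c{\left(1 + 4 \cdot 6 \right)} = - 126 \left(45 + \left(1 + 4 \cdot 6\right)^{2} - 18 \left(1 + 4 \cdot 6\right)\right) = - 126 \left(45 + \left(1 + 24\right)^{2} - 18 \left(1 + 24\right)\right) = - 126 \left(45 + 25^{2} - 450\right) = - 126 \left(45 + 625 - 450\right) = \left(-126\right) 220 = -27720$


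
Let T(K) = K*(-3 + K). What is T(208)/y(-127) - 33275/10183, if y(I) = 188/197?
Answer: 21382939735/478601 ≈ 44678.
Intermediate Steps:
y(I) = 188/197 (y(I) = 188*(1/197) = 188/197)
T(208)/y(-127) - 33275/10183 = (208*(-3 + 208))/(188/197) - 33275/10183 = (208*205)*(197/188) - 33275*1/10183 = 42640*(197/188) - 33275/10183 = 2100020/47 - 33275/10183 = 21382939735/478601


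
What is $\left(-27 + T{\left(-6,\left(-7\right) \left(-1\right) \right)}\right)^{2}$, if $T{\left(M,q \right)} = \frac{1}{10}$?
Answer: $\frac{72361}{100} \approx 723.61$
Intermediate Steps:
$T{\left(M,q \right)} = \frac{1}{10}$
$\left(-27 + T{\left(-6,\left(-7\right) \left(-1\right) \right)}\right)^{2} = \left(-27 + \frac{1}{10}\right)^{2} = \left(- \frac{269}{10}\right)^{2} = \frac{72361}{100}$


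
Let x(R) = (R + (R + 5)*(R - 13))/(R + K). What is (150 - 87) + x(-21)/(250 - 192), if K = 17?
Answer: 14093/232 ≈ 60.746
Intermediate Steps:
x(R) = (R + (-13 + R)*(5 + R))/(17 + R) (x(R) = (R + (R + 5)*(R - 13))/(R + 17) = (R + (5 + R)*(-13 + R))/(17 + R) = (R + (-13 + R)*(5 + R))/(17 + R))
(150 - 87) + x(-21)/(250 - 192) = (150 - 87) + ((-65 + (-21)**2 - 7*(-21))/(17 - 21))/(250 - 192) = 63 + ((-65 + 441 + 147)/(-4))/58 = 63 + (-1/4*523)/58 = 63 + (1/58)*(-523/4) = 63 - 523/232 = 14093/232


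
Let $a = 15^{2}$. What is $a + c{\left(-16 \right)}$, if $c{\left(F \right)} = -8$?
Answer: $217$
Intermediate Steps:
$a = 225$
$a + c{\left(-16 \right)} = 225 - 8 = 217$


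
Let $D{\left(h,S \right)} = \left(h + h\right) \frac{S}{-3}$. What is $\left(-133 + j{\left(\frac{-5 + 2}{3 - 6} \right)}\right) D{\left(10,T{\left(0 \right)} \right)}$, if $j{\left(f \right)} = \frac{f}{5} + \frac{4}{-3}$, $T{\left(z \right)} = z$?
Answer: $0$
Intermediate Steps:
$D{\left(h,S \right)} = - \frac{2 S h}{3}$ ($D{\left(h,S \right)} = 2 h S \left(- \frac{1}{3}\right) = 2 h \left(- \frac{S}{3}\right) = - \frac{2 S h}{3}$)
$j{\left(f \right)} = - \frac{4}{3} + \frac{f}{5}$ ($j{\left(f \right)} = f \frac{1}{5} + 4 \left(- \frac{1}{3}\right) = \frac{f}{5} - \frac{4}{3} = - \frac{4}{3} + \frac{f}{5}$)
$\left(-133 + j{\left(\frac{-5 + 2}{3 - 6} \right)}\right) D{\left(10,T{\left(0 \right)} \right)} = \left(-133 - \left(\frac{4}{3} - \frac{\left(-5 + 2\right) \frac{1}{3 - 6}}{5}\right)\right) \left(\left(- \frac{2}{3}\right) 0 \cdot 10\right) = \left(-133 - \left(\frac{4}{3} - \frac{\left(-3\right) \frac{1}{-3}}{5}\right)\right) 0 = \left(-133 - \left(\frac{4}{3} - \frac{\left(-3\right) \left(- \frac{1}{3}\right)}{5}\right)\right) 0 = \left(-133 + \left(- \frac{4}{3} + \frac{1}{5} \cdot 1\right)\right) 0 = \left(-133 + \left(- \frac{4}{3} + \frac{1}{5}\right)\right) 0 = \left(-133 - \frac{17}{15}\right) 0 = \left(- \frac{2012}{15}\right) 0 = 0$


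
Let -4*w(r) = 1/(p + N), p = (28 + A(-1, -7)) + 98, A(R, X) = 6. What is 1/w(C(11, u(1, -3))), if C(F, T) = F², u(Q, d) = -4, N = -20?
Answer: -448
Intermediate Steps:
p = 132 (p = (28 + 6) + 98 = 34 + 98 = 132)
w(r) = -1/448 (w(r) = -1/(4*(132 - 20)) = -¼/112 = -¼*1/112 = -1/448)
1/w(C(11, u(1, -3))) = 1/(-1/448) = -448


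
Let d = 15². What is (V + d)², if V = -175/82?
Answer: 333975625/6724 ≈ 49669.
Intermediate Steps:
d = 225
V = -175/82 (V = -175*1/82 = -175/82 ≈ -2.1341)
(V + d)² = (-175/82 + 225)² = (18275/82)² = 333975625/6724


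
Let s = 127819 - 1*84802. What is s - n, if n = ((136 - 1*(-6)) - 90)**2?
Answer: 40313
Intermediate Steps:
s = 43017 (s = 127819 - 84802 = 43017)
n = 2704 (n = ((136 + 6) - 90)**2 = (142 - 90)**2 = 52**2 = 2704)
s - n = 43017 - 1*2704 = 43017 - 2704 = 40313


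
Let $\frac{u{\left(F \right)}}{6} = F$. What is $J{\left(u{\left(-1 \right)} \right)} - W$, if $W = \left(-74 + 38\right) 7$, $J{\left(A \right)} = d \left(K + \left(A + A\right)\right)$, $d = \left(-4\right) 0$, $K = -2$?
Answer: $252$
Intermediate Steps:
$u{\left(F \right)} = 6 F$
$d = 0$
$J{\left(A \right)} = 0$ ($J{\left(A \right)} = 0 \left(-2 + \left(A + A\right)\right) = 0 \left(-2 + 2 A\right) = 0$)
$W = -252$ ($W = \left(-36\right) 7 = -252$)
$J{\left(u{\left(-1 \right)} \right)} - W = 0 - -252 = 0 + 252 = 252$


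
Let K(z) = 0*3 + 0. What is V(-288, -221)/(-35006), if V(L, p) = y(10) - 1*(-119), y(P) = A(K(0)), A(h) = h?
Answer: -119/35006 ≈ -0.0033994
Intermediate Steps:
K(z) = 0 (K(z) = 0 + 0 = 0)
y(P) = 0
V(L, p) = 119 (V(L, p) = 0 - 1*(-119) = 0 + 119 = 119)
V(-288, -221)/(-35006) = 119/(-35006) = 119*(-1/35006) = -119/35006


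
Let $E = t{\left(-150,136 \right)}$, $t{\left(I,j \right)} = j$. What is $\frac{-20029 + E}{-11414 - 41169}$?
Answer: $\frac{19893}{52583} \approx 0.37832$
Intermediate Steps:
$E = 136$
$\frac{-20029 + E}{-11414 - 41169} = \frac{-20029 + 136}{-11414 - 41169} = - \frac{19893}{-52583} = \left(-19893\right) \left(- \frac{1}{52583}\right) = \frac{19893}{52583}$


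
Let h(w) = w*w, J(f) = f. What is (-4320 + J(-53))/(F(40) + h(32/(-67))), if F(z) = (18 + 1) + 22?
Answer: -19630397/185073 ≈ -106.07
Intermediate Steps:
F(z) = 41 (F(z) = 19 + 22 = 41)
h(w) = w²
(-4320 + J(-53))/(F(40) + h(32/(-67))) = (-4320 - 53)/(41 + (32/(-67))²) = -4373/(41 + (32*(-1/67))²) = -4373/(41 + (-32/67)²) = -4373/(41 + 1024/4489) = -4373/185073/4489 = -4373*4489/185073 = -19630397/185073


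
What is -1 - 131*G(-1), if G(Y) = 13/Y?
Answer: 1702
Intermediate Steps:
-1 - 131*G(-1) = -1 - 1703/(-1) = -1 - 1703*(-1) = -1 - 131*(-13) = -1 + 1703 = 1702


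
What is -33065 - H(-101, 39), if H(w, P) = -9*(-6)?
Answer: -33119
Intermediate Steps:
H(w, P) = 54
-33065 - H(-101, 39) = -33065 - 1*54 = -33065 - 54 = -33119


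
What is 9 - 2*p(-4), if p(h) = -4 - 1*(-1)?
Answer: 15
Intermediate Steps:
p(h) = -3 (p(h) = -4 + 1 = -3)
9 - 2*p(-4) = 9 - 2*(-3) = 9 + 6 = 15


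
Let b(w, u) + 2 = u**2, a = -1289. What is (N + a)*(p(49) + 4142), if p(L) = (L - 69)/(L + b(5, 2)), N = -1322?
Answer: -551500642/51 ≈ -1.0814e+7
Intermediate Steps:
b(w, u) = -2 + u**2
p(L) = (-69 + L)/(2 + L) (p(L) = (L - 69)/(L + (-2 + 2**2)) = (-69 + L)/(L + (-2 + 4)) = (-69 + L)/(L + 2) = (-69 + L)/(2 + L))
(N + a)*(p(49) + 4142) = (-1322 - 1289)*((-69 + 49)/(2 + 49) + 4142) = -2611*(-20/51 + 4142) = -2611*211222/51 = -551500642/51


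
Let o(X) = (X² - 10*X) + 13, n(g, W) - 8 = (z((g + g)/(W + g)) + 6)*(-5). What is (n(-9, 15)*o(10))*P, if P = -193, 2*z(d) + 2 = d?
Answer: 47671/2 ≈ 23836.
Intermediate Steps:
z(d) = -1 + d/2
n(g, W) = -17 - 5*g/(W + g) (n(g, W) = 8 + ((-1 + ((g + g)/(W + g))/2) + 6)*(-5) = 8 + ((-1 + ((2*g)/(W + g))/2) + 6)*(-5) = 8 + ((-1 + (2*g/(W + g))/2) + 6)*(-5) = 8 + ((-1 + g/(W + g)) + 6)*(-5) = 8 + (5 + g/(W + g))*(-5) = 8 + (-25 - 5*g/(W + g)) = -17 - 5*g/(W + g))
o(X) = 13 + X² - 10*X
(n(-9, 15)*o(10))*P = (((-22*(-9) - 17*15)/(15 - 9))*(13 + 10² - 10*10))*(-193) = (((198 - 255)/6)*(13 + 100 - 100))*(-193) = (((⅙)*(-57))*13)*(-193) = -19/2*13*(-193) = -247/2*(-193) = 47671/2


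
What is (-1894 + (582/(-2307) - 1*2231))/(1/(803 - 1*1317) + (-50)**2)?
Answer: -1630571966/988164231 ≈ -1.6501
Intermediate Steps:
(-1894 + (582/(-2307) - 1*2231))/(1/(803 - 1*1317) + (-50)**2) = (-1894 + (582*(-1/2307) - 2231))/(1/(803 - 1317) + 2500) = (-1894 + (-194/769 - 2231))/(1/(-514) + 2500) = (-1894 - 1715833/769)/(-1/514 + 2500) = -3172319/(769*1284999/514) = -3172319/769*514/1284999 = -1630571966/988164231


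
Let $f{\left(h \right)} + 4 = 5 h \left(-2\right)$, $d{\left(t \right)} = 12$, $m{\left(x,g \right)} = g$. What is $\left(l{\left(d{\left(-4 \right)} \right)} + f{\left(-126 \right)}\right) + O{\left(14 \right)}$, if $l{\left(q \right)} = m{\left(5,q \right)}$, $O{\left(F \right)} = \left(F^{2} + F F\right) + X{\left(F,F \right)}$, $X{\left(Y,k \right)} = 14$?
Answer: $1674$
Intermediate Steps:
$O{\left(F \right)} = 14 + 2 F^{2}$ ($O{\left(F \right)} = \left(F^{2} + F F\right) + 14 = \left(F^{2} + F^{2}\right) + 14 = 2 F^{2} + 14 = 14 + 2 F^{2}$)
$l{\left(q \right)} = q$
$f{\left(h \right)} = -4 - 10 h$ ($f{\left(h \right)} = -4 + 5 h \left(-2\right) = -4 - 10 h$)
$\left(l{\left(d{\left(-4 \right)} \right)} + f{\left(-126 \right)}\right) + O{\left(14 \right)} = \left(12 - -1256\right) + \left(14 + 2 \cdot 14^{2}\right) = \left(12 + \left(-4 + 1260\right)\right) + \left(14 + 2 \cdot 196\right) = \left(12 + 1256\right) + \left(14 + 392\right) = 1268 + 406 = 1674$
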